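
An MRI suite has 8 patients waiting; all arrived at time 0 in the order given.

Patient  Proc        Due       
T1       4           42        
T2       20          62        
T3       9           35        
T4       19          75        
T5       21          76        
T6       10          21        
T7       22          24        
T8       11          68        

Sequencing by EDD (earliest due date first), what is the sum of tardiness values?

88

EDD (increasing due date): T6 T7 T3 T1 T2 T8 T4 T5.
T6: 0→10, due 21, tardiness 0
T7: 10→32, due 24, tardiness 8
T3: 32→41, due 35, tardiness 6
T1: 41→45, due 42, tardiness 3
T2: 45→65, due 62, tardiness 3
T8: 65→76, due 68, tardiness 8
T4: 76→95, due 75, tardiness 20
T5: 95→116, due 76, tardiness 40
Sum = 0+8+6+3+3+8+20+40 = 88.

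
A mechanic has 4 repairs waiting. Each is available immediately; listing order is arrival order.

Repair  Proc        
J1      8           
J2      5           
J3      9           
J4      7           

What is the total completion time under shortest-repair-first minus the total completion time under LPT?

SPT (increasing processing time): J2 J4 J1 J3.
J2: 0→5
J4: 5→12
J1: 12→20
J3: 20→29
Sum = 5+12+20+29 = 66.
LPT (decreasing processing time): J3 J1 J4 J2.
J3: 0→9
J1: 9→17
J4: 17→24
J2: 24→29
Sum = 9+17+24+29 = 79.
Difference = 66 − 79 = -13.

-13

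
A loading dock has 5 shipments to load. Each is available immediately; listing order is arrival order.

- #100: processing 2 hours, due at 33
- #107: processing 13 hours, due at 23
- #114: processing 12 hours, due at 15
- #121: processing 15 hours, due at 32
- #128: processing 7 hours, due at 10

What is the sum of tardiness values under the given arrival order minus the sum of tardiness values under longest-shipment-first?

FIFO (arrival order): #100 #107 #114 #121 #128.
#100: 0→2, due 33, tardiness 0
#107: 2→15, due 23, tardiness 0
#114: 15→27, due 15, tardiness 12
#121: 27→42, due 32, tardiness 10
#128: 42→49, due 10, tardiness 39
Sum = 0+0+12+10+39 = 61.
LPT (decreasing processing time): #121 #107 #114 #128 #100.
#121: 0→15, due 32, tardiness 0
#107: 15→28, due 23, tardiness 5
#114: 28→40, due 15, tardiness 25
#128: 40→47, due 10, tardiness 37
#100: 47→49, due 33, tardiness 16
Sum = 0+5+25+37+16 = 83.
Difference = 61 − 83 = -22.

-22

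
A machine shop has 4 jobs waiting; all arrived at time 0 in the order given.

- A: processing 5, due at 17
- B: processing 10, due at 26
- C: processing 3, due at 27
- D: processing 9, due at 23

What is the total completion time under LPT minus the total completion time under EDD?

LPT (decreasing processing time): B D A C.
B: 0→10
D: 10→19
A: 19→24
C: 24→27
Sum = 10+19+24+27 = 80.
EDD (increasing due date): A D B C.
A: 0→5
D: 5→14
B: 14→24
C: 24→27
Sum = 5+14+24+27 = 70.
Difference = 80 − 70 = 10.

10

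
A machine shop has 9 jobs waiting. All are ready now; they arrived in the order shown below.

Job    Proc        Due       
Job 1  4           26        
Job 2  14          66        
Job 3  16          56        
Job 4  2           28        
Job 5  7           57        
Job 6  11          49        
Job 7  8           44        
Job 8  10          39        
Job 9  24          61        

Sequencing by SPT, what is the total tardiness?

SPT (increasing processing time): Job 4 Job 1 Job 5 Job 7 Job 8 Job 6 Job 2 Job 3 Job 9.
Job 4: 0→2, due 28, tardiness 0
Job 1: 2→6, due 26, tardiness 0
Job 5: 6→13, due 57, tardiness 0
Job 7: 13→21, due 44, tardiness 0
Job 8: 21→31, due 39, tardiness 0
Job 6: 31→42, due 49, tardiness 0
Job 2: 42→56, due 66, tardiness 0
Job 3: 56→72, due 56, tardiness 16
Job 9: 72→96, due 61, tardiness 35
Sum = 0+0+0+0+0+0+0+16+35 = 51.

51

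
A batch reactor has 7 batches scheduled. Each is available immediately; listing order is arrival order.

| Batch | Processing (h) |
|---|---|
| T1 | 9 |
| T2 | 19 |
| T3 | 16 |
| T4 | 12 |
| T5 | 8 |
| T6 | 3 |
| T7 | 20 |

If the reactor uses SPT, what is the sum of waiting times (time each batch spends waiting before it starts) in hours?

181

SPT (increasing processing time): T6 T5 T1 T4 T3 T2 T7.
T6: waits 0, runs 0→3
T5: waits 3, runs 3→11
T1: waits 11, runs 11→20
T4: waits 20, runs 20→32
T3: waits 32, runs 32→48
T2: waits 48, runs 48→67
T7: waits 67, runs 67→87
Sum = 0+3+11+20+32+48+67 = 181.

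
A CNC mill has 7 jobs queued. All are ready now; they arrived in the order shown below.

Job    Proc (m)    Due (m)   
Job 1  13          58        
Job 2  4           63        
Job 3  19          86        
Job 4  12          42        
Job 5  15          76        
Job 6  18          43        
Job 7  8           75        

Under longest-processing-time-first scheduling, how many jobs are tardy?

LPT (decreasing processing time): Job 3 Job 6 Job 5 Job 1 Job 4 Job 7 Job 2.
Job 3: 0→19, due 86, tardiness 0
Job 6: 19→37, due 43, tardiness 0
Job 5: 37→52, due 76, tardiness 0
Job 1: 52→65, due 58, tardiness 7
Job 4: 65→77, due 42, tardiness 35
Job 7: 77→85, due 75, tardiness 10
Job 2: 85→89, due 63, tardiness 26
Late jobs: 4.

4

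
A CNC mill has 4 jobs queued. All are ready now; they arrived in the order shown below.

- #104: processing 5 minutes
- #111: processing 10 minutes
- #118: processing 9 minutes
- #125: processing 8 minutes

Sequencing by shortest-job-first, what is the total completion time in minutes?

72

SPT (increasing processing time): #104 #125 #118 #111.
#104: 0→5
#125: 5→13
#118: 13→22
#111: 22→32
Sum = 5+13+22+32 = 72.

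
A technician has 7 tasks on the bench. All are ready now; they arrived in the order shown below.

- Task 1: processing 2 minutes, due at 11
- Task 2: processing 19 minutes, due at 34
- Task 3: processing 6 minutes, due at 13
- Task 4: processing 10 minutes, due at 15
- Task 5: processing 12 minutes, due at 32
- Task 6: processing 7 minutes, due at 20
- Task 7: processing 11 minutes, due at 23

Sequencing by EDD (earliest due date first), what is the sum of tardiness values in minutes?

EDD (increasing due date): Task 1 Task 3 Task 4 Task 6 Task 7 Task 5 Task 2.
Task 1: 0→2, due 11, tardiness 0
Task 3: 2→8, due 13, tardiness 0
Task 4: 8→18, due 15, tardiness 3
Task 6: 18→25, due 20, tardiness 5
Task 7: 25→36, due 23, tardiness 13
Task 5: 36→48, due 32, tardiness 16
Task 2: 48→67, due 34, tardiness 33
Sum = 0+0+3+5+13+16+33 = 70.

70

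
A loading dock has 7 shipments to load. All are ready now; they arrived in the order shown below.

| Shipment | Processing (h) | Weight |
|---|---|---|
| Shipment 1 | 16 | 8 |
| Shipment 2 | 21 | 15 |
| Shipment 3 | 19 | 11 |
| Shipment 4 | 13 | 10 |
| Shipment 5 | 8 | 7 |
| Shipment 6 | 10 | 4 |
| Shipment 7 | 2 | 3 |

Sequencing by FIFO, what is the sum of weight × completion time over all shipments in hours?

FIFO (arrival order): Shipment 1 Shipment 2 Shipment 3 Shipment 4 Shipment 5 Shipment 6 Shipment 7.
Shipment 1: finishes 16, weight 8, w·C = 128
Shipment 2: finishes 37, weight 15, w·C = 555
Shipment 3: finishes 56, weight 11, w·C = 616
Shipment 4: finishes 69, weight 10, w·C = 690
Shipment 5: finishes 77, weight 7, w·C = 539
Shipment 6: finishes 87, weight 4, w·C = 348
Shipment 7: finishes 89, weight 3, w·C = 267
Sum = 128+555+616+690+539+348+267 = 3143.

3143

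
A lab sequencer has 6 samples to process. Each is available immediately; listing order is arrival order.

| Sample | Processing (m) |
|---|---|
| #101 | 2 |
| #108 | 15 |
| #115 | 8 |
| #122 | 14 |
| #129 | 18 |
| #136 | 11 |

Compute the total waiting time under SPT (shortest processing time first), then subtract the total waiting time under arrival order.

SPT (increasing processing time): #101 #115 #136 #122 #108 #129.
#101: waits 0, runs 0→2
#115: waits 2, runs 2→10
#136: waits 10, runs 10→21
#122: waits 21, runs 21→35
#108: waits 35, runs 35→50
#129: waits 50, runs 50→68
Sum = 0+2+10+21+35+50 = 118.
FIFO (arrival order): #101 #108 #115 #122 #129 #136.
#101: waits 0, runs 0→2
#108: waits 2, runs 2→17
#115: waits 17, runs 17→25
#122: waits 25, runs 25→39
#129: waits 39, runs 39→57
#136: waits 57, runs 57→68
Sum = 0+2+17+25+39+57 = 140.
Difference = 118 − 140 = -22.

-22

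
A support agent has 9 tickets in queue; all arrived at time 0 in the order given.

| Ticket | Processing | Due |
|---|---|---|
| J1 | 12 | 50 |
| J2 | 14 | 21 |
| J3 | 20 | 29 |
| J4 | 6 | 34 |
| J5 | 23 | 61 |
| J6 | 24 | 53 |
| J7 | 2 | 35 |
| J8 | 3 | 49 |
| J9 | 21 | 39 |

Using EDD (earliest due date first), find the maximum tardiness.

EDD (increasing due date): J2 J3 J4 J7 J9 J8 J1 J6 J5.
J2: 0→14, due 21, tardiness 0
J3: 14→34, due 29, tardiness 5
J4: 34→40, due 34, tardiness 6
J7: 40→42, due 35, tardiness 7
J9: 42→63, due 39, tardiness 24
J8: 63→66, due 49, tardiness 17
J1: 66→78, due 50, tardiness 28
J6: 78→102, due 53, tardiness 49
J5: 102→125, due 61, tardiness 64
Maximum = 64.

64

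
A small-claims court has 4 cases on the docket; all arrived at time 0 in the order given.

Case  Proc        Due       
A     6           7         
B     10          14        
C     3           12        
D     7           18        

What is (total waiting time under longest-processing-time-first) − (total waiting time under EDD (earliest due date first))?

16

LPT (decreasing processing time): B D A C.
B: waits 0, runs 0→10
D: waits 10, runs 10→17
A: waits 17, runs 17→23
C: waits 23, runs 23→26
Sum = 0+10+17+23 = 50.
EDD (increasing due date): A C B D.
A: waits 0, runs 0→6
C: waits 6, runs 6→9
B: waits 9, runs 9→19
D: waits 19, runs 19→26
Sum = 0+6+9+19 = 34.
Difference = 50 − 34 = 16.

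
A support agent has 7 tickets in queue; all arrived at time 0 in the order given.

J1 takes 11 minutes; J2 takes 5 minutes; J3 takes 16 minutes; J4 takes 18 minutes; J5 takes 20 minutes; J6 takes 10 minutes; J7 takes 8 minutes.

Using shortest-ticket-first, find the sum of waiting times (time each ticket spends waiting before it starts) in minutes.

SPT (increasing processing time): J2 J7 J6 J1 J3 J4 J5.
J2: waits 0, runs 0→5
J7: waits 5, runs 5→13
J6: waits 13, runs 13→23
J1: waits 23, runs 23→34
J3: waits 34, runs 34→50
J4: waits 50, runs 50→68
J5: waits 68, runs 68→88
Sum = 0+5+13+23+34+50+68 = 193.

193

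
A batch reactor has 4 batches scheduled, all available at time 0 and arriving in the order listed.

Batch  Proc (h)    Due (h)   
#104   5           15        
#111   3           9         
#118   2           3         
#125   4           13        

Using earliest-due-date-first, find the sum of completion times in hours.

30

EDD (increasing due date): #118 #111 #125 #104.
#118: 0→2
#111: 2→5
#125: 5→9
#104: 9→14
Sum = 2+5+9+14 = 30.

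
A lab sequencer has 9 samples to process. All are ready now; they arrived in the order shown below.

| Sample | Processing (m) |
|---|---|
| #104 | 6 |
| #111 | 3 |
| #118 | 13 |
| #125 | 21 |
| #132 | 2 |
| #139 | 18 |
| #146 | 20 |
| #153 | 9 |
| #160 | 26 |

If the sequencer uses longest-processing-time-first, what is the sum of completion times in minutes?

LPT (decreasing processing time): #160 #125 #146 #139 #118 #153 #104 #111 #132.
#160: 0→26
#125: 26→47
#146: 47→67
#139: 67→85
#118: 85→98
#153: 98→107
#104: 107→113
#111: 113→116
#132: 116→118
Sum = 26+47+67+85+98+107+113+116+118 = 777.

777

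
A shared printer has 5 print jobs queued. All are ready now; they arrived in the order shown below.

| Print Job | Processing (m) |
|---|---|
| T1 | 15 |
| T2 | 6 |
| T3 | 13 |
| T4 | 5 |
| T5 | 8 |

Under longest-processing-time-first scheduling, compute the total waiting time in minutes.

121

LPT (decreasing processing time): T1 T3 T5 T2 T4.
T1: waits 0, runs 0→15
T3: waits 15, runs 15→28
T5: waits 28, runs 28→36
T2: waits 36, runs 36→42
T4: waits 42, runs 42→47
Sum = 0+15+28+36+42 = 121.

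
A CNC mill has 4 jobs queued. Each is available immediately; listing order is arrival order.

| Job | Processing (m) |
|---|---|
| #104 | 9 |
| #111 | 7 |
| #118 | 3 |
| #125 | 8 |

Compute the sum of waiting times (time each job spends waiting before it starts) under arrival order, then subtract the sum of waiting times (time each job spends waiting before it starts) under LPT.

-6

FIFO (arrival order): #104 #111 #118 #125.
#104: waits 0, runs 0→9
#111: waits 9, runs 9→16
#118: waits 16, runs 16→19
#125: waits 19, runs 19→27
Sum = 0+9+16+19 = 44.
LPT (decreasing processing time): #104 #125 #111 #118.
#104: waits 0, runs 0→9
#125: waits 9, runs 9→17
#111: waits 17, runs 17→24
#118: waits 24, runs 24→27
Sum = 0+9+17+24 = 50.
Difference = 44 − 50 = -6.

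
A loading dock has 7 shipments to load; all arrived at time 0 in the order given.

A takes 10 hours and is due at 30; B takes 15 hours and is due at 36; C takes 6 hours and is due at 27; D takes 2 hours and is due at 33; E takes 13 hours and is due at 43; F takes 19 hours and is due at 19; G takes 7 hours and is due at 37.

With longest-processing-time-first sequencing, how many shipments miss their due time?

5

LPT (decreasing processing time): F B E A G C D.
F: 0→19, due 19, tardiness 0
B: 19→34, due 36, tardiness 0
E: 34→47, due 43, tardiness 4
A: 47→57, due 30, tardiness 27
G: 57→64, due 37, tardiness 27
C: 64→70, due 27, tardiness 43
D: 70→72, due 33, tardiness 39
Late shipments: 5.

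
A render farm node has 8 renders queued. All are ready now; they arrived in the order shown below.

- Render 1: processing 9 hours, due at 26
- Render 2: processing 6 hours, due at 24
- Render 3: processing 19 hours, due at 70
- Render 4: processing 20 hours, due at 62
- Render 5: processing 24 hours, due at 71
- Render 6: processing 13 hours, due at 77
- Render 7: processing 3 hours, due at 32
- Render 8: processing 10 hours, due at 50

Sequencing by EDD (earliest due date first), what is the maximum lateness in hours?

EDD (increasing due date): Render 2 Render 1 Render 7 Render 8 Render 4 Render 3 Render 5 Render 6.
Render 2: 0→6, due 24, lateness -18
Render 1: 6→15, due 26, lateness -11
Render 7: 15→18, due 32, lateness -14
Render 8: 18→28, due 50, lateness -22
Render 4: 28→48, due 62, lateness -14
Render 3: 48→67, due 70, lateness -3
Render 5: 67→91, due 71, lateness 20
Render 6: 91→104, due 77, lateness 27
Maximum = 27.

27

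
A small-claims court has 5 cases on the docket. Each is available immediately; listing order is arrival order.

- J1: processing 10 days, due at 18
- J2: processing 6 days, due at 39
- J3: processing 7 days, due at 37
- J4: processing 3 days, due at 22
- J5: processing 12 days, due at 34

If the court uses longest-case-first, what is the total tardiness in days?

20

LPT (decreasing processing time): J5 J1 J3 J2 J4.
J5: 0→12, due 34, tardiness 0
J1: 12→22, due 18, tardiness 4
J3: 22→29, due 37, tardiness 0
J2: 29→35, due 39, tardiness 0
J4: 35→38, due 22, tardiness 16
Sum = 0+4+0+0+16 = 20.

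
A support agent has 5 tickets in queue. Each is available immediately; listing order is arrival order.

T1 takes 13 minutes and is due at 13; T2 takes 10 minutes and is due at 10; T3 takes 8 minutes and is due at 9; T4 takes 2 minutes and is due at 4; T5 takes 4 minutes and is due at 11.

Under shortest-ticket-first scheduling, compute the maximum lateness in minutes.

SPT (increasing processing time): T4 T5 T3 T2 T1.
T4: 0→2, due 4, lateness -2
T5: 2→6, due 11, lateness -5
T3: 6→14, due 9, lateness 5
T2: 14→24, due 10, lateness 14
T1: 24→37, due 13, lateness 24
Maximum = 24.

24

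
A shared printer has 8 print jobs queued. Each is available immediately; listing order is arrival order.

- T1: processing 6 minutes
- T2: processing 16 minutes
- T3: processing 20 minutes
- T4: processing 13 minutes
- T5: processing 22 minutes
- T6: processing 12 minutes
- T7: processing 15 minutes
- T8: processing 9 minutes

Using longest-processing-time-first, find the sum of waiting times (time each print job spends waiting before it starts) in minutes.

486

LPT (decreasing processing time): T5 T3 T2 T7 T4 T6 T8 T1.
T5: waits 0, runs 0→22
T3: waits 22, runs 22→42
T2: waits 42, runs 42→58
T7: waits 58, runs 58→73
T4: waits 73, runs 73→86
T6: waits 86, runs 86→98
T8: waits 98, runs 98→107
T1: waits 107, runs 107→113
Sum = 0+22+42+58+73+86+98+107 = 486.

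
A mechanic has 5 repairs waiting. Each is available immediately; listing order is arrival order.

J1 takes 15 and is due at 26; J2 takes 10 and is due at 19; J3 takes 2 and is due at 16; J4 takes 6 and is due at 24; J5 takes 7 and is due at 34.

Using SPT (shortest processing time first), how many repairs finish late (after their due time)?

SPT (increasing processing time): J3 J4 J5 J2 J1.
J3: 0→2, due 16, tardiness 0
J4: 2→8, due 24, tardiness 0
J5: 8→15, due 34, tardiness 0
J2: 15→25, due 19, tardiness 6
J1: 25→40, due 26, tardiness 14
Late repairs: 2.

2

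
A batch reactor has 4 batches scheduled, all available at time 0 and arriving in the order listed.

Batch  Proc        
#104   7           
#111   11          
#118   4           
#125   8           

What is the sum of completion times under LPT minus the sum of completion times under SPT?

LPT (decreasing processing time): #111 #125 #104 #118.
#111: 0→11
#125: 11→19
#104: 19→26
#118: 26→30
Sum = 11+19+26+30 = 86.
SPT (increasing processing time): #118 #104 #125 #111.
#118: 0→4
#104: 4→11
#125: 11→19
#111: 19→30
Sum = 4+11+19+30 = 64.
Difference = 86 − 64 = 22.

22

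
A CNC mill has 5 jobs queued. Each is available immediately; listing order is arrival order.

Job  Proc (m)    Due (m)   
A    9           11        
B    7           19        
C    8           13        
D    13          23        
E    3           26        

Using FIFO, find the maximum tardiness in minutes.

FIFO (arrival order): A B C D E.
A: 0→9, due 11, tardiness 0
B: 9→16, due 19, tardiness 0
C: 16→24, due 13, tardiness 11
D: 24→37, due 23, tardiness 14
E: 37→40, due 26, tardiness 14
Maximum = 14.

14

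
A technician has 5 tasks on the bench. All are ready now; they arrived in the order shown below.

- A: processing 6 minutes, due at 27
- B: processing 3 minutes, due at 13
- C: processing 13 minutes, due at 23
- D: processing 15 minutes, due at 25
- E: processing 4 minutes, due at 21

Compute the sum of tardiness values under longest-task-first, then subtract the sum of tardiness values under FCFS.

LPT (decreasing processing time): D C A E B.
D: 0→15, due 25, tardiness 0
C: 15→28, due 23, tardiness 5
A: 28→34, due 27, tardiness 7
E: 34→38, due 21, tardiness 17
B: 38→41, due 13, tardiness 28
Sum = 0+5+7+17+28 = 57.
FIFO (arrival order): A B C D E.
A: 0→6, due 27, tardiness 0
B: 6→9, due 13, tardiness 0
C: 9→22, due 23, tardiness 0
D: 22→37, due 25, tardiness 12
E: 37→41, due 21, tardiness 20
Sum = 0+0+0+12+20 = 32.
Difference = 57 − 32 = 25.

25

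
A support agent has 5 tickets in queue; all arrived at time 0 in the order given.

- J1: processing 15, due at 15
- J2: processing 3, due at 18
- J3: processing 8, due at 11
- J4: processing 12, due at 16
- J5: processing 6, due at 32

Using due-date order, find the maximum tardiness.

EDD (increasing due date): J3 J1 J4 J2 J5.
J3: 0→8, due 11, tardiness 0
J1: 8→23, due 15, tardiness 8
J4: 23→35, due 16, tardiness 19
J2: 35→38, due 18, tardiness 20
J5: 38→44, due 32, tardiness 12
Maximum = 20.

20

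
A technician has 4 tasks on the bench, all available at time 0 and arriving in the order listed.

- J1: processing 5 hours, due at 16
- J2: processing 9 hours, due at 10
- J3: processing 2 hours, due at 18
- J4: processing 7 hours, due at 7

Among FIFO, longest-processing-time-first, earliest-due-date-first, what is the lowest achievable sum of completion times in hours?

58

FIFO (arrival order): J1 J2 J3 J4.
J1: 0→5
J2: 5→14
J3: 14→16
J4: 16→23
Sum = 5+14+16+23 = 58.
LPT (decreasing processing time): J2 J4 J1 J3.
J2: 0→9
J4: 9→16
J1: 16→21
J3: 21→23
Sum = 9+16+21+23 = 69.
EDD (increasing due date): J4 J2 J1 J3.
J4: 0→7
J2: 7→16
J1: 16→21
J3: 21→23
Sum = 7+16+21+23 = 67.
FIFO 58, LPT 69, EDD 67 → minimum 58.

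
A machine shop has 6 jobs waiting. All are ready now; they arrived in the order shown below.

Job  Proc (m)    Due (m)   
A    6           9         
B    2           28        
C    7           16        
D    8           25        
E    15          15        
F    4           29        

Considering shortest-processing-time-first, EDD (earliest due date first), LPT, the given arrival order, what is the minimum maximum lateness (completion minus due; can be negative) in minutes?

SPT (increasing processing time): B F A C D E.
B: 0→2, due 28, lateness -26
F: 2→6, due 29, lateness -23
A: 6→12, due 9, lateness 3
C: 12→19, due 16, lateness 3
D: 19→27, due 25, lateness 2
E: 27→42, due 15, lateness 27
Maximum = 27.
EDD (increasing due date): A E C D B F.
A: 0→6, due 9, lateness -3
E: 6→21, due 15, lateness 6
C: 21→28, due 16, lateness 12
D: 28→36, due 25, lateness 11
B: 36→38, due 28, lateness 10
F: 38→42, due 29, lateness 13
Maximum = 13.
LPT (decreasing processing time): E D C A F B.
E: 0→15, due 15, lateness 0
D: 15→23, due 25, lateness -2
C: 23→30, due 16, lateness 14
A: 30→36, due 9, lateness 27
F: 36→40, due 29, lateness 11
B: 40→42, due 28, lateness 14
Maximum = 27.
FIFO (arrival order): A B C D E F.
A: 0→6, due 9, lateness -3
B: 6→8, due 28, lateness -20
C: 8→15, due 16, lateness -1
D: 15→23, due 25, lateness -2
E: 23→38, due 15, lateness 23
F: 38→42, due 29, lateness 13
Maximum = 23.
SPT 27, EDD 13, LPT 27, FIFO 23 → minimum 13.

13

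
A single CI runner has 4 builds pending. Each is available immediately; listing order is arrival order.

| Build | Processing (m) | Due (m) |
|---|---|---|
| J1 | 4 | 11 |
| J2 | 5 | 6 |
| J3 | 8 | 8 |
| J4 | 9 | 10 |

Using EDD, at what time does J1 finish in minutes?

26

EDD (increasing due date): J2 J3 J4 J1.
J2: 0→5
J3: 5→13
J4: 13→22
J1: 22→26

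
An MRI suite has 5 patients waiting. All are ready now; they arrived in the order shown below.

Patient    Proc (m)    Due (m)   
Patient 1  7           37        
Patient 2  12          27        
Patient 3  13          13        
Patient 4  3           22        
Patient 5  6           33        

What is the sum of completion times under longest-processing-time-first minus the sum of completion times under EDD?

LPT (decreasing processing time): Patient 3 Patient 2 Patient 1 Patient 5 Patient 4.
Patient 3: 0→13
Patient 2: 13→25
Patient 1: 25→32
Patient 5: 32→38
Patient 4: 38→41
Sum = 13+25+32+38+41 = 149.
EDD (increasing due date): Patient 3 Patient 4 Patient 2 Patient 5 Patient 1.
Patient 3: 0→13
Patient 4: 13→16
Patient 2: 16→28
Patient 5: 28→34
Patient 1: 34→41
Sum = 13+16+28+34+41 = 132.
Difference = 149 − 132 = 17.

17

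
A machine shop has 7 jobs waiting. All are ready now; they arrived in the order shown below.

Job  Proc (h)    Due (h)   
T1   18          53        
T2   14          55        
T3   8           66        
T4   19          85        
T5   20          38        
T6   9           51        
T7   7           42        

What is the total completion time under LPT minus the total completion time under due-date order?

74

LPT (decreasing processing time): T5 T4 T1 T2 T6 T3 T7.
T5: 0→20
T4: 20→39
T1: 39→57
T2: 57→71
T6: 71→80
T3: 80→88
T7: 88→95
Sum = 20+39+57+71+80+88+95 = 450.
EDD (increasing due date): T5 T7 T6 T1 T2 T3 T4.
T5: 0→20
T7: 20→27
T6: 27→36
T1: 36→54
T2: 54→68
T3: 68→76
T4: 76→95
Sum = 20+27+36+54+68+76+95 = 376.
Difference = 450 − 376 = 74.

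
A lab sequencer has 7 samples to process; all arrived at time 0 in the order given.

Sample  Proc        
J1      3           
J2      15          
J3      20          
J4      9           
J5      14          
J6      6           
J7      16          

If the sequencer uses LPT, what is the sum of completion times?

LPT (decreasing processing time): J3 J7 J2 J5 J4 J6 J1.
J3: 0→20
J7: 20→36
J2: 36→51
J5: 51→65
J4: 65→74
J6: 74→80
J1: 80→83
Sum = 20+36+51+65+74+80+83 = 409.

409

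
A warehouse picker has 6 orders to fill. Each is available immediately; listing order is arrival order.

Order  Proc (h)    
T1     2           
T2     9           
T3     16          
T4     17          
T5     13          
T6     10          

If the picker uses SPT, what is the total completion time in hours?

185

SPT (increasing processing time): T1 T2 T6 T5 T3 T4.
T1: 0→2
T2: 2→11
T6: 11→21
T5: 21→34
T3: 34→50
T4: 50→67
Sum = 2+11+21+34+50+67 = 185.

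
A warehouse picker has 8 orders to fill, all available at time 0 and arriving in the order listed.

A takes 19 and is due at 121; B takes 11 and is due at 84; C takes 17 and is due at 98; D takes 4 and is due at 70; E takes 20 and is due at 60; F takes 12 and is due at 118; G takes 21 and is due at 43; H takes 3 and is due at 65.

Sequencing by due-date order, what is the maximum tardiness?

EDD (increasing due date): G E H D B C F A.
G: 0→21, due 43, tardiness 0
E: 21→41, due 60, tardiness 0
H: 41→44, due 65, tardiness 0
D: 44→48, due 70, tardiness 0
B: 48→59, due 84, tardiness 0
C: 59→76, due 98, tardiness 0
F: 76→88, due 118, tardiness 0
A: 88→107, due 121, tardiness 0
Maximum = 0.

0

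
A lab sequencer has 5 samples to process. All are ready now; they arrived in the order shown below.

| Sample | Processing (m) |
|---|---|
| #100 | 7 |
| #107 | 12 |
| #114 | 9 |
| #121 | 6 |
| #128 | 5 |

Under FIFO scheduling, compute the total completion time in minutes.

FIFO (arrival order): #100 #107 #114 #121 #128.
#100: 0→7
#107: 7→19
#114: 19→28
#121: 28→34
#128: 34→39
Sum = 7+19+28+34+39 = 127.

127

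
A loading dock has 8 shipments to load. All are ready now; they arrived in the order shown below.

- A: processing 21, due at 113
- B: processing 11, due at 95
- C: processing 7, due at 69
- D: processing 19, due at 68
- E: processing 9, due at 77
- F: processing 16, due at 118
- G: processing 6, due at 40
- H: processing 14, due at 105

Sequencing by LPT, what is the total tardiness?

104

LPT (decreasing processing time): A D F H B E C G.
A: 0→21, due 113, tardiness 0
D: 21→40, due 68, tardiness 0
F: 40→56, due 118, tardiness 0
H: 56→70, due 105, tardiness 0
B: 70→81, due 95, tardiness 0
E: 81→90, due 77, tardiness 13
C: 90→97, due 69, tardiness 28
G: 97→103, due 40, tardiness 63
Sum = 0+0+0+0+0+13+28+63 = 104.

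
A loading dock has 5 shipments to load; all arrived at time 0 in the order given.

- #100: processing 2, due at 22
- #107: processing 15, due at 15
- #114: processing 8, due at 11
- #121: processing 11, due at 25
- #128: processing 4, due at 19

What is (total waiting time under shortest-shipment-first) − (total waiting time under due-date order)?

SPT (increasing processing time): #100 #128 #114 #121 #107.
#100: waits 0, runs 0→2
#128: waits 2, runs 2→6
#114: waits 6, runs 6→14
#121: waits 14, runs 14→25
#107: waits 25, runs 25→40
Sum = 0+2+6+14+25 = 47.
EDD (increasing due date): #114 #107 #128 #100 #121.
#114: waits 0, runs 0→8
#107: waits 8, runs 8→23
#128: waits 23, runs 23→27
#100: waits 27, runs 27→29
#121: waits 29, runs 29→40
Sum = 0+8+23+27+29 = 87.
Difference = 47 − 87 = -40.

-40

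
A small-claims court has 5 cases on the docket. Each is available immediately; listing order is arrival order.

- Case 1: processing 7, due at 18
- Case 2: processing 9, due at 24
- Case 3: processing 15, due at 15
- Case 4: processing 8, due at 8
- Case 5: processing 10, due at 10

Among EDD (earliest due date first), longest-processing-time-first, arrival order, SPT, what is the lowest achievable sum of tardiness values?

65

EDD (increasing due date): Case 4 Case 5 Case 3 Case 1 Case 2.
Case 4: 0→8, due 8, tardiness 0
Case 5: 8→18, due 10, tardiness 8
Case 3: 18→33, due 15, tardiness 18
Case 1: 33→40, due 18, tardiness 22
Case 2: 40→49, due 24, tardiness 25
Sum = 0+8+18+22+25 = 73.
LPT (decreasing processing time): Case 3 Case 5 Case 2 Case 4 Case 1.
Case 3: 0→15, due 15, tardiness 0
Case 5: 15→25, due 10, tardiness 15
Case 2: 25→34, due 24, tardiness 10
Case 4: 34→42, due 8, tardiness 34
Case 1: 42→49, due 18, tardiness 31
Sum = 0+15+10+34+31 = 90.
FIFO (arrival order): Case 1 Case 2 Case 3 Case 4 Case 5.
Case 1: 0→7, due 18, tardiness 0
Case 2: 7→16, due 24, tardiness 0
Case 3: 16→31, due 15, tardiness 16
Case 4: 31→39, due 8, tardiness 31
Case 5: 39→49, due 10, tardiness 39
Sum = 0+0+16+31+39 = 86.
SPT (increasing processing time): Case 1 Case 4 Case 2 Case 5 Case 3.
Case 1: 0→7, due 18, tardiness 0
Case 4: 7→15, due 8, tardiness 7
Case 2: 15→24, due 24, tardiness 0
Case 5: 24→34, due 10, tardiness 24
Case 3: 34→49, due 15, tardiness 34
Sum = 0+7+0+24+34 = 65.
EDD 73, LPT 90, FIFO 86, SPT 65 → minimum 65.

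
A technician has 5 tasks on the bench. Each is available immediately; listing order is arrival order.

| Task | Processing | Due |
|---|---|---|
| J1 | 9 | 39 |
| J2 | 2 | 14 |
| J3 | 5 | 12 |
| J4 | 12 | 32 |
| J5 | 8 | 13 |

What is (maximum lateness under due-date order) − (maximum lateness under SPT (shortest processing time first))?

-3

EDD (increasing due date): J3 J5 J2 J4 J1.
J3: 0→5, due 12, lateness -7
J5: 5→13, due 13, lateness 0
J2: 13→15, due 14, lateness 1
J4: 15→27, due 32, lateness -5
J1: 27→36, due 39, lateness -3
Maximum = 1.
SPT (increasing processing time): J2 J3 J5 J1 J4.
J2: 0→2, due 14, lateness -12
J3: 2→7, due 12, lateness -5
J5: 7→15, due 13, lateness 2
J1: 15→24, due 39, lateness -15
J4: 24→36, due 32, lateness 4
Maximum = 4.
Difference = 1 − 4 = -3.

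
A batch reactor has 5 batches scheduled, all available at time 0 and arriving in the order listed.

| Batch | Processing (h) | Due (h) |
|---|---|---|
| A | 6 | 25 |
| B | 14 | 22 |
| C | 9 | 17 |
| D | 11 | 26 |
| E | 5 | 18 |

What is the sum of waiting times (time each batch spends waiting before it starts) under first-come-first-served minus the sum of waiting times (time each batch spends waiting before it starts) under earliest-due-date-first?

10

FIFO (arrival order): A B C D E.
A: waits 0, runs 0→6
B: waits 6, runs 6→20
C: waits 20, runs 20→29
D: waits 29, runs 29→40
E: waits 40, runs 40→45
Sum = 0+6+20+29+40 = 95.
EDD (increasing due date): C E B A D.
C: waits 0, runs 0→9
E: waits 9, runs 9→14
B: waits 14, runs 14→28
A: waits 28, runs 28→34
D: waits 34, runs 34→45
Sum = 0+9+14+28+34 = 85.
Difference = 95 − 85 = 10.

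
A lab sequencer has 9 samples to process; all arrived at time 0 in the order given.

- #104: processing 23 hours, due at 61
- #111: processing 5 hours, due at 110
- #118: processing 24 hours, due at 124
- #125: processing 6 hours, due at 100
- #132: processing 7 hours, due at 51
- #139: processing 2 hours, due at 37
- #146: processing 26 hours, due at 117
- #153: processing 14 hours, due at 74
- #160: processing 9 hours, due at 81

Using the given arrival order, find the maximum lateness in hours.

FIFO (arrival order): #104 #111 #118 #125 #132 #139 #146 #153 #160.
#104: 0→23, due 61, lateness -38
#111: 23→28, due 110, lateness -82
#118: 28→52, due 124, lateness -72
#125: 52→58, due 100, lateness -42
#132: 58→65, due 51, lateness 14
#139: 65→67, due 37, lateness 30
#146: 67→93, due 117, lateness -24
#153: 93→107, due 74, lateness 33
#160: 107→116, due 81, lateness 35
Maximum = 35.

35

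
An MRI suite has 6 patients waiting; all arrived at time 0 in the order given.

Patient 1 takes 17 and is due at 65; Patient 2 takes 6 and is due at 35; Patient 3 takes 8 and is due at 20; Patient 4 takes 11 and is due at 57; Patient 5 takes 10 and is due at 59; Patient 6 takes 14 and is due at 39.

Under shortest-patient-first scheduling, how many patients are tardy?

SPT (increasing processing time): Patient 2 Patient 3 Patient 5 Patient 4 Patient 6 Patient 1.
Patient 2: 0→6, due 35, tardiness 0
Patient 3: 6→14, due 20, tardiness 0
Patient 5: 14→24, due 59, tardiness 0
Patient 4: 24→35, due 57, tardiness 0
Patient 6: 35→49, due 39, tardiness 10
Patient 1: 49→66, due 65, tardiness 1
Late patients: 2.

2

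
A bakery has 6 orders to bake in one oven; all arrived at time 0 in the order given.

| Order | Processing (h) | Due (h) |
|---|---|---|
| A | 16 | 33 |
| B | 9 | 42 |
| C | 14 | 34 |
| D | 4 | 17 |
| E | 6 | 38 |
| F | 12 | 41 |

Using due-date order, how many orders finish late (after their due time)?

EDD (increasing due date): D A C E F B.
D: 0→4, due 17, tardiness 0
A: 4→20, due 33, tardiness 0
C: 20→34, due 34, tardiness 0
E: 34→40, due 38, tardiness 2
F: 40→52, due 41, tardiness 11
B: 52→61, due 42, tardiness 19
Late orders: 3.

3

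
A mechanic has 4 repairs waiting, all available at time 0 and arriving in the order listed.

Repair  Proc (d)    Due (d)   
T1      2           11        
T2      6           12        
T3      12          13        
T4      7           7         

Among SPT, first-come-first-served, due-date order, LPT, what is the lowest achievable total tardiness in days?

SPT (increasing processing time): T1 T2 T4 T3.
T1: 0→2, due 11, tardiness 0
T2: 2→8, due 12, tardiness 0
T4: 8→15, due 7, tardiness 8
T3: 15→27, due 13, tardiness 14
Sum = 0+0+8+14 = 22.
FIFO (arrival order): T1 T2 T3 T4.
T1: 0→2, due 11, tardiness 0
T2: 2→8, due 12, tardiness 0
T3: 8→20, due 13, tardiness 7
T4: 20→27, due 7, tardiness 20
Sum = 0+0+7+20 = 27.
EDD (increasing due date): T4 T1 T2 T3.
T4: 0→7, due 7, tardiness 0
T1: 7→9, due 11, tardiness 0
T2: 9→15, due 12, tardiness 3
T3: 15→27, due 13, tardiness 14
Sum = 0+0+3+14 = 17.
LPT (decreasing processing time): T3 T4 T2 T1.
T3: 0→12, due 13, tardiness 0
T4: 12→19, due 7, tardiness 12
T2: 19→25, due 12, tardiness 13
T1: 25→27, due 11, tardiness 16
Sum = 0+12+13+16 = 41.
SPT 22, FIFO 27, EDD 17, LPT 41 → minimum 17.

17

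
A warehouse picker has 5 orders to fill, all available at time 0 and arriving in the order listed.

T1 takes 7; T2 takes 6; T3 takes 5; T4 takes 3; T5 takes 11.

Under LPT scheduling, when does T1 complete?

18

LPT (decreasing processing time): T5 T1 T2 T3 T4.
T5: 0→11
T1: 11→18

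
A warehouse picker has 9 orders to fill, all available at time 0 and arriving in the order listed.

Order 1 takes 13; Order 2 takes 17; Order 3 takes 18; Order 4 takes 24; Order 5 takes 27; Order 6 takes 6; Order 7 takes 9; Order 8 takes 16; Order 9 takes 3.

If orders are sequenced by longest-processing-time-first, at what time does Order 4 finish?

LPT (decreasing processing time): Order 5 Order 4 Order 3 Order 2 Order 8 Order 1 Order 7 Order 6 Order 9.
Order 5: 0→27
Order 4: 27→51

51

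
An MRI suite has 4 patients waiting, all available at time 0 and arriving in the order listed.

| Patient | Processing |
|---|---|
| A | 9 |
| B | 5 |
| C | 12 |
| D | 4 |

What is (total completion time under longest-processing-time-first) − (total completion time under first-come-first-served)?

LPT (decreasing processing time): C A B D.
C: 0→12
A: 12→21
B: 21→26
D: 26→30
Sum = 12+21+26+30 = 89.
FIFO (arrival order): A B C D.
A: 0→9
B: 9→14
C: 14→26
D: 26→30
Sum = 9+14+26+30 = 79.
Difference = 89 − 79 = 10.

10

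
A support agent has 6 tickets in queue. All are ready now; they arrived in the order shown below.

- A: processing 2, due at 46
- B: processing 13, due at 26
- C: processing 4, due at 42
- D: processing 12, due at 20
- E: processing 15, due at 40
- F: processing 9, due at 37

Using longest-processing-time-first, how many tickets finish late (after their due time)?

LPT (decreasing processing time): E B D F C A.
E: 0→15, due 40, tardiness 0
B: 15→28, due 26, tardiness 2
D: 28→40, due 20, tardiness 20
F: 40→49, due 37, tardiness 12
C: 49→53, due 42, tardiness 11
A: 53→55, due 46, tardiness 9
Late tickets: 5.

5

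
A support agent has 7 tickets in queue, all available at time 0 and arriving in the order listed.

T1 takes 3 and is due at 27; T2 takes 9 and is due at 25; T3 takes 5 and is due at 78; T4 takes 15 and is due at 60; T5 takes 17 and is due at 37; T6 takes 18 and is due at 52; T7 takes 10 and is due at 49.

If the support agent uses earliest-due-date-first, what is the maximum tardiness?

12

EDD (increasing due date): T2 T1 T5 T7 T6 T4 T3.
T2: 0→9, due 25, tardiness 0
T1: 9→12, due 27, tardiness 0
T5: 12→29, due 37, tardiness 0
T7: 29→39, due 49, tardiness 0
T6: 39→57, due 52, tardiness 5
T4: 57→72, due 60, tardiness 12
T3: 72→77, due 78, tardiness 0
Maximum = 12.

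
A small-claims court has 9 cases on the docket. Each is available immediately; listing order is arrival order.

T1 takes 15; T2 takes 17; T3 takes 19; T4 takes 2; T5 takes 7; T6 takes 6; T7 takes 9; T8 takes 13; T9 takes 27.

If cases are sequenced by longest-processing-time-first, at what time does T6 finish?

113

LPT (decreasing processing time): T9 T3 T2 T1 T8 T7 T5 T6 T4.
T9: 0→27
T3: 27→46
T2: 46→63
T1: 63→78
T8: 78→91
T7: 91→100
T5: 100→107
T6: 107→113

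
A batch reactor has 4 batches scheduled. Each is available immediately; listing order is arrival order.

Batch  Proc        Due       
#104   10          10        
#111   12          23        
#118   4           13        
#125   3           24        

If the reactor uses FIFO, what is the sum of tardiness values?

18

FIFO (arrival order): #104 #111 #118 #125.
#104: 0→10, due 10, tardiness 0
#111: 10→22, due 23, tardiness 0
#118: 22→26, due 13, tardiness 13
#125: 26→29, due 24, tardiness 5
Sum = 0+0+13+5 = 18.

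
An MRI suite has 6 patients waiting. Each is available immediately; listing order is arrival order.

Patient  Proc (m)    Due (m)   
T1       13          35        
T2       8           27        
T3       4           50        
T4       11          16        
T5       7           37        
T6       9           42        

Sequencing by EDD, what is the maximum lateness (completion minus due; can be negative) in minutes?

EDD (increasing due date): T4 T2 T1 T5 T6 T3.
T4: 0→11, due 16, lateness -5
T2: 11→19, due 27, lateness -8
T1: 19→32, due 35, lateness -3
T5: 32→39, due 37, lateness 2
T6: 39→48, due 42, lateness 6
T3: 48→52, due 50, lateness 2
Maximum = 6.

6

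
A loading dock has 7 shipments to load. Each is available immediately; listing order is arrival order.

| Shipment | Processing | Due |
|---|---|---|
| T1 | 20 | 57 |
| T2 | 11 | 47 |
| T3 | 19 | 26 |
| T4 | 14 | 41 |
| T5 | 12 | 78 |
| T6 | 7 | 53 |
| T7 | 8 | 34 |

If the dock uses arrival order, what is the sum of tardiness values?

FIFO (arrival order): T1 T2 T3 T4 T5 T6 T7.
T1: 0→20, due 57, tardiness 0
T2: 20→31, due 47, tardiness 0
T3: 31→50, due 26, tardiness 24
T4: 50→64, due 41, tardiness 23
T5: 64→76, due 78, tardiness 0
T6: 76→83, due 53, tardiness 30
T7: 83→91, due 34, tardiness 57
Sum = 0+0+24+23+0+30+57 = 134.

134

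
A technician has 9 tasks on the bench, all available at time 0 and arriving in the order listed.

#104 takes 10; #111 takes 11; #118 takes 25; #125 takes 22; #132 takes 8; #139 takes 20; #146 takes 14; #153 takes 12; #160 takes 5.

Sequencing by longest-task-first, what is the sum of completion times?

LPT (decreasing processing time): #118 #125 #139 #146 #153 #111 #104 #132 #160.
#118: 0→25
#125: 25→47
#139: 47→67
#146: 67→81
#153: 81→93
#111: 93→104
#104: 104→114
#132: 114→122
#160: 122→127
Sum = 25+47+67+81+93+104+114+122+127 = 780.

780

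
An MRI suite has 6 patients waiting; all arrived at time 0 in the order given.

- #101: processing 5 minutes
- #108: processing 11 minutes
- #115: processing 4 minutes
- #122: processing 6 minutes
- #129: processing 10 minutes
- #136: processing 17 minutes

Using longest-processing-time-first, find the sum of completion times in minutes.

LPT (decreasing processing time): #136 #108 #129 #122 #101 #115.
#136: 0→17
#108: 17→28
#129: 28→38
#122: 38→44
#101: 44→49
#115: 49→53
Sum = 17+28+38+44+49+53 = 229.

229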